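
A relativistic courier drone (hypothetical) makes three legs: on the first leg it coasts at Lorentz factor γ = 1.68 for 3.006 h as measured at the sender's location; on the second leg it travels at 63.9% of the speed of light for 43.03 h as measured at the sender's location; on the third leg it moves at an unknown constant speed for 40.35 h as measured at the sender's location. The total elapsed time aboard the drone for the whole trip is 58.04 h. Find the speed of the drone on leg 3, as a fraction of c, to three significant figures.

β = 0.819

Leg 1: γ = 1.68; τ_1 = 3.006/1.680 = 1.789 h.
Leg 2: β = 0.639; γ = 1/√(1 − 0.639²) = 1/√0.5917 = 1.300; τ_2 = 43.03/1.300 = 33.10 h.
Leg 3: speed unknown; τ_3 = 40.35/γ_3.
Total proper time: 1.789 + 33.10 + τ_3 = 58.04, so τ_3 = 58.04 − 34.89 = 23.15 h.
γ_3 = 40.35/23.15 = 1.743; β = √(1 − 1/γ²) = √0.6708.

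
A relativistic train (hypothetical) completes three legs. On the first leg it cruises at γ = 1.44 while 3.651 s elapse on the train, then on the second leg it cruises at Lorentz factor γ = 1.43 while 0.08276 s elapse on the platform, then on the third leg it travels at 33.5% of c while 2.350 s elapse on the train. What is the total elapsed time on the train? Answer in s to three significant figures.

Leg 1: 3.651 s is already measured on the train.
Leg 2: γ = 1.43; τ_2 = 0.08276/1.430 = 0.05787 s.
Leg 3: 2.350 s is already measured on the train.
Total: 3.651 + 0.05787 + 2.350 s.

τ = 6.06 s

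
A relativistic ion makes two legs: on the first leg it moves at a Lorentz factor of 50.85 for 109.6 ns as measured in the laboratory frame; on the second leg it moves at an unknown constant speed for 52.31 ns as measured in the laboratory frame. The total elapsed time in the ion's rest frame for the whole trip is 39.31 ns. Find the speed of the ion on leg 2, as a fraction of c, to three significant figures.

Leg 1: γ = 50.85; τ_1 = 109.6/50.85 = 2.155 ns.
Leg 2: speed unknown; τ_2 = 52.31/γ_2.
Total proper time: 2.155 + τ_2 = 39.31, so τ_2 = 39.31 − 2.155 = 37.15 ns.
γ_2 = 52.31/37.15 = 1.408; β = √(1 − 1/γ²) = √0.4955.

β = 0.704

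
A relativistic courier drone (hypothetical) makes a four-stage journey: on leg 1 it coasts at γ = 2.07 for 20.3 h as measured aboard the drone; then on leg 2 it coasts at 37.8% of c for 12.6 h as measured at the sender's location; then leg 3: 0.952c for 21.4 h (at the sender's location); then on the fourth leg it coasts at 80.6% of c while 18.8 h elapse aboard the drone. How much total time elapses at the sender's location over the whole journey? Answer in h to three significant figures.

Δt = 108 h

Leg 1: γ = 2.07; Δt_1 = 2.070 × 20.3 = 42.02 h.
Leg 2: 12.6 h is already measured at the sender's location.
Leg 3: 21.4 h is already measured at the sender's location.
Leg 4: β = 0.806; γ = 1/√(1 − 0.806²) = 1/√0.3504 = 1.689; Δt_4 = 1.689 × 18.8 = 31.76 h.
Total: 42.02 + 12.60 + 21.40 + 31.76 h.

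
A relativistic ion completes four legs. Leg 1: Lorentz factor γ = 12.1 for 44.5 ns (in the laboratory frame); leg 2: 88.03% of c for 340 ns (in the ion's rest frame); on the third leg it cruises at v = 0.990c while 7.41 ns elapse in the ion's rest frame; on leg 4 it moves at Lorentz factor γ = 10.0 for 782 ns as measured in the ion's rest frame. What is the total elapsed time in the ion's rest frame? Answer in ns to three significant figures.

τ = 1130 ns

Leg 1: γ = 12.1; τ_1 = 44.5/12.10 = 3.678 ns.
Leg 2: 340 ns is already measured in the ion's rest frame.
Leg 3: 7.41 ns is already measured in the ion's rest frame.
Leg 4: 782 ns is already measured in the ion's rest frame.
Total: 3.678 + 340.0 + 7.410 + 782.0 ns.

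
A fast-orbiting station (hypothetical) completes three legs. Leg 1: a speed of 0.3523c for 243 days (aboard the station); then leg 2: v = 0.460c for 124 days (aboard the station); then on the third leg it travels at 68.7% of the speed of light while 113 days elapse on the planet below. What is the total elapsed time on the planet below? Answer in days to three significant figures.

Leg 1: γ = 1/√(1 − 0.3523²) = 1/√0.8759 = 1.069; Δt_1 = 1.069 × 243 = 259.6 days.
Leg 2: γ = 1/√(1 − 0.460²) = 1/√0.7884 = 1.126; Δt_2 = 1.126 × 124 = 139.7 days.
Leg 3: 113 days is already measured on the planet below.
Total: 259.6 + 139.7 + 113.0 days.

Δt = 512 days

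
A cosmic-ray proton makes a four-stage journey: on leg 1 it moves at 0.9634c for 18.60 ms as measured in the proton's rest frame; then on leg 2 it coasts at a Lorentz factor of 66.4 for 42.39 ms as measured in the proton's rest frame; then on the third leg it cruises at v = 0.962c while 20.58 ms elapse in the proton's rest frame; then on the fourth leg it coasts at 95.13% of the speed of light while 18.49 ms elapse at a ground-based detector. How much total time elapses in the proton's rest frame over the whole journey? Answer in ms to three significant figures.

τ = 87.3 ms

Leg 1: 18.60 ms is already measured in the proton's rest frame.
Leg 2: 42.39 ms is already measured in the proton's rest frame.
Leg 3: 20.58 ms is already measured in the proton's rest frame.
Leg 4: β = 0.9513; γ = 1/√(1 − 0.9513²) = 1/√0.09503 = 3.244; τ_4 = 18.49/3.244 = 5.700 ms.
Total: 18.60 + 42.39 + 20.58 + 5.700 ms.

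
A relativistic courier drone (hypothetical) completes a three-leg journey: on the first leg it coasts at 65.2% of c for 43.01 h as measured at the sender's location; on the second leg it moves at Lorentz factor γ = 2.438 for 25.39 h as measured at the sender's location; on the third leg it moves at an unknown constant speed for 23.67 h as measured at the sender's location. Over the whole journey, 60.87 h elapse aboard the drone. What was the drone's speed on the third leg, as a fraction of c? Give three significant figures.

β = 0.657

Leg 1: β = 0.652; γ = 1/√(1 − 0.652²) = 1/√0.5749 = 1.319; τ_1 = 43.01/1.319 = 32.61 h.
Leg 2: γ = 2.438; τ_2 = 25.39/2.438 = 10.41 h.
Leg 3: speed unknown; τ_3 = 23.67/γ_3.
Total proper time: 32.61 + 10.41 + τ_3 = 60.87, so τ_3 = 60.87 − 43.03 = 17.84 h.
γ_3 = 23.67/17.84 = 1.326; β = √(1 − 1/γ²) = √0.4316.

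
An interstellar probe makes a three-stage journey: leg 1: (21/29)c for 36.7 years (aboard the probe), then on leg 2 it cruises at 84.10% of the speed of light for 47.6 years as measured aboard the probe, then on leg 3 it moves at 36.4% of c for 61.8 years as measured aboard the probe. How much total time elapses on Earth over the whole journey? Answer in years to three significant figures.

Leg 1: γ = 1/√(1 − (21/29)²) = 29/20 = 1.450; Δt_1 = 1.450 × 36.7 = 53.22 years.
Leg 2: β = 0.8410; γ = 1/√(1 − 0.8410²) = 1/√0.2927 = 1.848; Δt_2 = 1.848 × 47.6 = 87.98 years.
Leg 3: β = 0.364; γ = 1/√(1 − 0.364²) = 1/√0.8675 = 1.074; Δt_3 = 1.074 × 61.8 = 66.35 years.
Total: 53.22 + 87.98 + 66.35 years.

Δt = 208 years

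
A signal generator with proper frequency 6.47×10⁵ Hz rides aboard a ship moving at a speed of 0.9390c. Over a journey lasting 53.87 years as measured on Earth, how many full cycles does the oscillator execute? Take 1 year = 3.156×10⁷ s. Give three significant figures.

γ = 1/√(1 − 0.9390²) = 1/√0.1183 = 2.908
The oscillator's own cycle count is N = f × τ where τ is the proper time on the ship. τ = Δt/γ = 53.87/2.908 = 18.53 years = 5.847×10⁸ s.
N = 6.47×10⁵ × 5.847×10⁸ = 3.783×10¹⁴.

N = 3.78×10¹⁴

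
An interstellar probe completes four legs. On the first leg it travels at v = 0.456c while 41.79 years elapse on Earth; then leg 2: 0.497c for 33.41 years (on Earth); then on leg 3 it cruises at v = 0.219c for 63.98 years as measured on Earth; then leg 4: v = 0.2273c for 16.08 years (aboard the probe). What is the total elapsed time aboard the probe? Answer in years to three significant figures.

τ = 145 years

Leg 1: γ = 1/√(1 − 0.456²) = 1/√0.7921 = 1.124; τ_1 = 41.79/1.124 = 37.19 years.
Leg 2: γ = 1/√(1 − 0.497²) = 1/√0.7530 = 1.152; τ_2 = 33.41/1.152 = 28.99 years.
Leg 3: γ = 1/√(1 − 0.219²) = 1/√0.9520 = 1.025; τ_3 = 63.98/1.025 = 62.43 years.
Leg 4: 16.08 years is already measured aboard the probe.
Total: 37.19 + 28.99 + 62.43 + 16.08 years.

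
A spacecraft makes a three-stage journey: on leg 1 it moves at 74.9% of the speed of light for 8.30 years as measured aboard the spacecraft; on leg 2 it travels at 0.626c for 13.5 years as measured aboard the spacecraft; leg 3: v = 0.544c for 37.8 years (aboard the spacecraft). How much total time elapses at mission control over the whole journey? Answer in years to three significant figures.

Δt = 74.9 years

Leg 1: β = 0.749; γ = 1/√(1 − 0.749²) = 1/√0.4390 = 1.509; Δt_1 = 1.509 × 8.30 = 12.53 years.
Leg 2: γ = 1/√(1 − 0.626²) = 1/√0.6081 = 1.282; Δt_2 = 1.282 × 13.5 = 17.31 years.
Leg 3: γ = 1/√(1 − 0.544²) = 1/√0.7041 = 1.192; Δt_3 = 1.192 × 37.8 = 45.05 years.
Total: 12.53 + 17.31 + 45.05 years.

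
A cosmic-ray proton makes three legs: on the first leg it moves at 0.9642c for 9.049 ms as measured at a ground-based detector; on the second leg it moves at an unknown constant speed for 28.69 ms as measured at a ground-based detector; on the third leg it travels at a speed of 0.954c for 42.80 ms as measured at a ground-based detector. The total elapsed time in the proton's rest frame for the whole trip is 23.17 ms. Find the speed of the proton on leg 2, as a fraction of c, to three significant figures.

β = 0.961

Leg 1: γ = 1/√(1 − 0.9642²) = 1/√0.07032 = 3.771; τ_1 = 9.049/3.771 = 2.400 ms.
Leg 2: speed unknown; τ_2 = 28.69/γ_2.
Leg 3: γ = 1/√(1 − 0.954²) = 1/√0.08988 = 3.335; τ_3 = 42.80/3.335 = 12.83 ms.
Total proper time: 2.400 + τ_2 + 12.83 = 23.17, so τ_2 = 23.17 − 15.23 = 7.939 ms.
γ_2 = 28.69/7.939 = 3.614; β = √(1 − 1/γ²) = √0.9234.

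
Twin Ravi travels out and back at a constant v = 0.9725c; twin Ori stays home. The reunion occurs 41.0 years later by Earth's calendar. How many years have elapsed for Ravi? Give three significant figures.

γ = 1/√(1 − 0.9725²) = 1/√0.05424 = 4.294
Ravi's clock measures proper time along the trip: τ = Δt/γ = 41.0/4.294 years.

τ = 9.55 years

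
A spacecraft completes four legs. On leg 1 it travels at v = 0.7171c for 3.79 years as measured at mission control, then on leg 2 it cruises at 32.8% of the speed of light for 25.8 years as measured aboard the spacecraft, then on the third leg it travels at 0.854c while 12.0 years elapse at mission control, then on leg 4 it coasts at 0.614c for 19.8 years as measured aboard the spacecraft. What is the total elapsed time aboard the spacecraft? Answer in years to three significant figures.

Leg 1: γ = 1/√(1 − 0.7171²) = 1/√0.4858 = 1.435; τ_1 = 3.79/1.435 = 2.642 years.
Leg 2: 25.8 years is already measured aboard the spacecraft.
Leg 3: γ = 1/√(1 − 0.854²) = 1/√0.2707 = 1.922; τ_3 = 12.0/1.922 = 6.243 years.
Leg 4: 19.8 years is already measured aboard the spacecraft.
Total: 2.642 + 25.80 + 6.243 + 19.80 years.

τ = 54.5 years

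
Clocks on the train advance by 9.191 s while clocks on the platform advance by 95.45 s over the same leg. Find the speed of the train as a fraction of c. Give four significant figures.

The proper time is measured on the train (both events occur at the train's location); Δt is measured on the platform. γ = Δt/τ = 95.45/9.191 = 10.39.
β = √(1 − 1/γ²) = √(1 − 0.009272) = √0.9907

β = 0.9954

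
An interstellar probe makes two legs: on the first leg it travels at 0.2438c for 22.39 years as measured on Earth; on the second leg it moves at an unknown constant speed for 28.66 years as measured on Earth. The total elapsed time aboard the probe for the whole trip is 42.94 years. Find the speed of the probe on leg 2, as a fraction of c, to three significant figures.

β = 0.672

Leg 1: γ = 1/√(1 − 0.2438²) = 1/√0.9406 = 1.031; τ_1 = 22.39/1.031 = 21.71 years.
Leg 2: speed unknown; τ_2 = 28.66/γ_2.
Total proper time: 21.71 + τ_2 = 42.94, so τ_2 = 42.94 − 21.71 = 21.23 years.
γ_2 = 28.66/21.23 = 1.350; β = √(1 − 1/γ²) = √0.4515.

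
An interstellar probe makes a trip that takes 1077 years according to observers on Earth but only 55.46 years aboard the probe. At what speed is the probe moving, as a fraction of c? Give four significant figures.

β = 0.9987

The proper time is measured aboard the probe (both events occur at the probe's location); Δt is measured on Earth. γ = Δt/τ = 1077/55.46 = 19.42.
β = √(1 − 1/γ²) = √(1 − 0.002652) = √0.9973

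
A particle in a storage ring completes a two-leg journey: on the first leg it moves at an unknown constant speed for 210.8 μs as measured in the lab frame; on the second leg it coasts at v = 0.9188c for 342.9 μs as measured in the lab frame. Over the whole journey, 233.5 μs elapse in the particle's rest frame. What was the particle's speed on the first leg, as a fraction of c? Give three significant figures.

Leg 1: speed unknown; τ_1 = 210.8/γ_1.
Leg 2: γ = 1/√(1 − 0.9188²) = 1/√0.1558 = 2.533; τ_2 = 342.9/2.533 = 135.4 μs.
Total proper time: τ_1 + 135.4 = 233.5, so τ_1 = 233.5 − 135.4 = 98.15 μs.
γ_1 = 210.8/98.15 = 2.148; β = √(1 − 1/γ²) = √0.7832.

β = 0.885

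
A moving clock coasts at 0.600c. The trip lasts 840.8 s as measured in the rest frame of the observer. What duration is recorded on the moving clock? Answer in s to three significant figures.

γ = 1/√(1 − 0.600²) = 5/4 = 1.250
The interval measured in the rest frame of the observer is the dilated one; the clock on the moving clock measures the proper time τ = Δt/γ = 840.8/1.250 s.

τ = 673 s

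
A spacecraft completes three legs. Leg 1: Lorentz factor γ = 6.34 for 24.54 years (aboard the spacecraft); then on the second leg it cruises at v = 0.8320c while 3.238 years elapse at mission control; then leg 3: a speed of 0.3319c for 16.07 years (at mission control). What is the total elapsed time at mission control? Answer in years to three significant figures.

Leg 1: γ = 6.34; Δt_1 = 6.340 × 24.54 = 155.6 years.
Leg 2: 3.238 years is already measured at mission control.
Leg 3: 16.07 years is already measured at mission control.
Total: 155.6 + 3.238 + 16.07 years.

Δt = 175 years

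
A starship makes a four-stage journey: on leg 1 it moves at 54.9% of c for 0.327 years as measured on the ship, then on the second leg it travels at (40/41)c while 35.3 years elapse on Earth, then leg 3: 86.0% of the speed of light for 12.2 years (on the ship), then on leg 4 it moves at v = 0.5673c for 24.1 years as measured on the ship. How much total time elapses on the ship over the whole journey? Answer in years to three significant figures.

Leg 1: 0.327 years is already measured on the ship.
Leg 2: γ = 1/√(1 − (40/41)²) = 41/9 ≈ 4.556; τ_2 = 35.3/4.556 = 7.749 years.
Leg 3: 12.2 years is already measured on the ship.
Leg 4: 24.1 years is already measured on the ship.
Total: 0.3270 + 7.749 + 12.20 + 24.10 years.

τ = 44.4 years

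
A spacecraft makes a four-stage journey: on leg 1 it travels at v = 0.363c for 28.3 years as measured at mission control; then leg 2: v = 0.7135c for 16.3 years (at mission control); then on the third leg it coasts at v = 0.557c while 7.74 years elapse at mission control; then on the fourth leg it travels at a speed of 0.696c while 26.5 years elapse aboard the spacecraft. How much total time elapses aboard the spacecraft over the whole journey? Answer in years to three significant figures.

Leg 1: γ = 1/√(1 − 0.363²) = 1/√0.8682 = 1.073; τ_1 = 28.3/1.073 = 26.37 years.
Leg 2: γ = 1/√(1 − 0.7135²) = 1/√0.4909 = 1.427; τ_2 = 16.3/1.427 = 11.42 years.
Leg 3: γ = 1/√(1 − 0.557²) = 1/√0.6898 = 1.204; τ_3 = 7.74/1.204 = 6.428 years.
Leg 4: 26.5 years is already measured aboard the spacecraft.
Total: 26.37 + 11.42 + 6.428 + 26.50 years.

τ = 70.7 years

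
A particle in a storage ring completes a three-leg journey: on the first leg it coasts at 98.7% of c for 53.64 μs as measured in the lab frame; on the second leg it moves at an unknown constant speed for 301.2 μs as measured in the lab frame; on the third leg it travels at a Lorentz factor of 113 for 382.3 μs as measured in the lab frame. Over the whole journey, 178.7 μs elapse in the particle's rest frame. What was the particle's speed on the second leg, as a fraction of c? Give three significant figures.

Leg 1: β = 0.987; γ = 1/√(1 − 0.987²) = 1/√0.02583 = 6.222; τ_1 = 53.64/6.222 = 8.621 μs.
Leg 2: speed unknown; τ_2 = 301.2/γ_2.
Leg 3: γ = 113; τ_3 = 382.3/113.0 = 3.383 μs.
Total proper time: 8.621 + τ_2 + 3.383 = 178.7, so τ_2 = 178.7 − 12.00 = 166.7 μs.
γ_2 = 301.2/166.7 = 1.807; β = √(1 − 1/γ²) = √0.6937.

β = 0.833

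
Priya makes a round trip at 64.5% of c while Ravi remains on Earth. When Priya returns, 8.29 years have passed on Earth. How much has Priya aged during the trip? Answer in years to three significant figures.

β = 0.645; γ = 1/√(1 − 0.645²) = 1/√0.5840 = 1.309
Priya's clock measures proper time along the trip: τ = Δt/γ = 8.29/1.309 years.

τ = 6.34 years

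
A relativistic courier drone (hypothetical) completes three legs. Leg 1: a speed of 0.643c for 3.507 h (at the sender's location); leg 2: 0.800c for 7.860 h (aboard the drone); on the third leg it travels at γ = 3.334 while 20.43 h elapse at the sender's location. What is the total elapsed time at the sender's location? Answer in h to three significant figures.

Δt = 37.0 h

Leg 1: 3.507 h is already measured at the sender's location.
Leg 2: γ = 1/√(1 − 0.800²) = 5/3 ≈ 1.667; Δt_2 = 1.667 × 7.860 = 13.10 h.
Leg 3: 20.43 h is already measured at the sender's location.
Total: 3.507 + 13.10 + 20.43 h.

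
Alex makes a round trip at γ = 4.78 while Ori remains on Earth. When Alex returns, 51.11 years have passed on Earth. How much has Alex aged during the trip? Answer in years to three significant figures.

τ = 10.7 years

γ = 4.78
Alex's clock measures proper time along the trip: τ = Δt/γ = 51.11/4.780 years.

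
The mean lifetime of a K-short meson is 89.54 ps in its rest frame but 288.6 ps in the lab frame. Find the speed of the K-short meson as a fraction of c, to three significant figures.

v = 0.951c

γ = Δt/τ₀ = 288.6/89.54 = 3.223
β = √(1 − 1/γ²) = √(1 − 0.09626) = √0.9037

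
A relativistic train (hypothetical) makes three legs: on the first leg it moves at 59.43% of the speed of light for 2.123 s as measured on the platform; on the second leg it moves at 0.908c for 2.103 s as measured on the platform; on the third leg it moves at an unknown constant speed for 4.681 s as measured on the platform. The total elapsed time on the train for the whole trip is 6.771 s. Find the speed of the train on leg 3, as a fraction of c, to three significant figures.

β = 0.449

Leg 1: β = 0.5943; γ = 1/√(1 − 0.5943²) = 1/√0.6468 = 1.243; τ_1 = 2.123/1.243 = 1.707 s.
Leg 2: γ = 1/√(1 − 0.908²) = 1/√0.1755 = 2.387; τ_2 = 2.103/2.387 = 0.8811 s.
Leg 3: speed unknown; τ_3 = 4.681/γ_3.
Total proper time: 1.707 + 0.8811 + τ_3 = 6.771, so τ_3 = 6.771 − 2.589 = 4.182 s.
γ_3 = 4.681/4.182 = 1.119; β = √(1 − 1/γ²) = √0.2016.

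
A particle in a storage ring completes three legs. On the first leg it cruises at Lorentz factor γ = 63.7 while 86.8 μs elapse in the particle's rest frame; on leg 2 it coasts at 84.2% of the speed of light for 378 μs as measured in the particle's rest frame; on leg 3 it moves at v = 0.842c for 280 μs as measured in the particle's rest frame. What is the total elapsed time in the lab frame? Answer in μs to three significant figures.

Leg 1: γ = 63.7; Δt_1 = 63.70 × 86.8 = 5529 μs.
Leg 2: β = 0.842; γ = 1/√(1 − 0.842²) = 1/√0.2910 = 1.854; Δt_2 = 1.854 × 378 = 700.7 μs.
Leg 3: γ = 1/√(1 − 0.842²) = 1/√0.2910 = 1.854; Δt_3 = 1.854 × 280 = 519.0 μs.
Total: 5529 + 700.7 + 519.0 μs.

Δt = 6750 μs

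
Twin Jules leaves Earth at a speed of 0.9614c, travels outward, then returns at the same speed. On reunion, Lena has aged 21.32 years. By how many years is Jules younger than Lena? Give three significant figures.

Δt − τ = 15.5 years

γ = 1/√(1 − 0.9614²) = 1/√0.07571 = 3.634
Jules's elapsed proper time: τ = 21.32/3.634 = 5.866 years.
Age gap = Δt − τ = 21.32 − 5.866 years.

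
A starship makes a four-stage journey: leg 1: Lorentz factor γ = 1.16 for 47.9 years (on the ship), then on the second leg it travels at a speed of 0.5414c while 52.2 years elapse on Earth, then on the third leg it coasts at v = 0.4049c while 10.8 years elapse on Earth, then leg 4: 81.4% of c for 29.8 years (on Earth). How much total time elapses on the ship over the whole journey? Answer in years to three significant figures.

Leg 1: 47.9 years is already measured on the ship.
Leg 2: γ = 1/√(1 − 0.5414²) = 1/√0.7069 = 1.189; τ_2 = 52.2/1.189 = 43.89 years.
Leg 3: γ = 1/√(1 − 0.4049²) = 1/√0.8361 = 1.094; τ_3 = 10.8/1.094 = 9.875 years.
Leg 4: β = 0.814; γ = 1/√(1 − 0.814²) = 1/√0.3374 = 1.722; τ_4 = 29.8/1.722 = 17.31 years.
Total: 47.90 + 43.89 + 9.875 + 17.31 years.

τ = 119 years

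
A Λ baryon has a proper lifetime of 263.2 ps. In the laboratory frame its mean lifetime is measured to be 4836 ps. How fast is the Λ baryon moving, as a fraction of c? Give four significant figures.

v = 0.9985c

γ = Δt/τ₀ = 4836/263.2 = 18.37
β = √(1 − 1/γ²) = √(1 − 0.002962) = √0.9970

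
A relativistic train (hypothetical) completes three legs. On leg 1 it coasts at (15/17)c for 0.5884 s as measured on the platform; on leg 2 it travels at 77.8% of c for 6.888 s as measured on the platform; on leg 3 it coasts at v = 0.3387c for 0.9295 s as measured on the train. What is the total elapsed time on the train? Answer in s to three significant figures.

τ = 5.53 s

Leg 1: γ = 1/√(1 − (15/17)²) = 17/8 = 2.125; τ_1 = 0.5884/2.125 = 0.2769 s.
Leg 2: β = 0.778; γ = 1/√(1 − 0.778²) = 1/√0.3947 = 1.592; τ_2 = 6.888/1.592 = 4.327 s.
Leg 3: 0.9295 s is already measured on the train.
Total: 0.2769 + 4.327 + 0.9295 s.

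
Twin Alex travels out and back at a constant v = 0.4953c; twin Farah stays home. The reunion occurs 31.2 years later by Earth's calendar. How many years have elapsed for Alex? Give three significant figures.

γ = 1/√(1 − 0.4953²) = 1/√0.7547 = 1.151
Alex's clock measures proper time along the trip: τ = Δt/γ = 31.2/1.151 years.

τ = 27.1 years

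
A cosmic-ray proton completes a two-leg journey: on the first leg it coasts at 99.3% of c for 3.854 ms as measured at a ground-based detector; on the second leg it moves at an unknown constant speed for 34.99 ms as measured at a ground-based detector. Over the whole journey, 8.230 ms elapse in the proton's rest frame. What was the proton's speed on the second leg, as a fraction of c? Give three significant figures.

Leg 1: β = 0.993; γ = 1/√(1 − 0.993²) = 1/√0.01395 = 8.466; τ_1 = 3.854/8.466 = 0.4552 ms.
Leg 2: speed unknown; τ_2 = 34.99/γ_2.
Total proper time: 0.4552 + τ_2 = 8.230, so τ_2 = 8.230 − 0.4552 = 7.775 ms.
γ_2 = 34.99/7.775 = 4.500; β = √(1 − 1/γ²) = √0.9506.

β = 0.975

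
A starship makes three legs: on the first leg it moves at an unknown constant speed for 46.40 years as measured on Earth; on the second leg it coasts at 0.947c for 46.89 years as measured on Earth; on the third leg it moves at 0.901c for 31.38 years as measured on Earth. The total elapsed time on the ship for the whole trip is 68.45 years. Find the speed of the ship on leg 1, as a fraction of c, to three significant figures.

β = 0.515

Leg 1: speed unknown; τ_1 = 46.40/γ_1.
Leg 2: γ = 1/√(1 − 0.947²) = 1/√0.1032 = 3.113; τ_2 = 46.89/3.113 = 15.06 years.
Leg 3: γ = 1/√(1 − 0.901²) = 1/√0.1882 = 2.305; τ_3 = 31.38/2.305 = 13.61 years.
Total proper time: τ_1 + 15.06 + 13.61 = 68.45, so τ_1 = 68.45 − 28.68 = 39.77 years.
γ_1 = 46.40/39.77 = 1.167; β = √(1 − 1/γ²) = √0.2652.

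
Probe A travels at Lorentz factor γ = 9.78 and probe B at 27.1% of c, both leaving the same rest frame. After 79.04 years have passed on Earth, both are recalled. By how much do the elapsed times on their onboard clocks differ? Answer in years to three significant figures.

A: γ = 9.78; τ_A = 79.04/9.780 = 8.082 years.
B: β = 0.271; γ = 1/√(1 − 0.271²) = 1/√0.9266 = 1.039; τ_B = 79.04/1.039 = 76.08 years.

|τ_A − τ_B| = 68.0 years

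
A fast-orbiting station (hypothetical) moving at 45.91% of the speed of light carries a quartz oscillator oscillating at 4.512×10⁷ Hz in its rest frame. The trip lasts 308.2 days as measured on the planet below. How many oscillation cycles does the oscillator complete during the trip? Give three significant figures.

N = 1.07×10¹⁵

β = 0.4591; γ = 1/√(1 − 0.4591²) = 1/√0.7892 = 1.126
The oscillator's own cycle count is N = f × τ where τ is the proper time aboard the station. τ = Δt/γ = 308.2/1.126 = 273.8 days = 2.366×10⁷ s.
N = 4.512×10⁷ × 2.366×10⁷ = 1.067×10¹⁵.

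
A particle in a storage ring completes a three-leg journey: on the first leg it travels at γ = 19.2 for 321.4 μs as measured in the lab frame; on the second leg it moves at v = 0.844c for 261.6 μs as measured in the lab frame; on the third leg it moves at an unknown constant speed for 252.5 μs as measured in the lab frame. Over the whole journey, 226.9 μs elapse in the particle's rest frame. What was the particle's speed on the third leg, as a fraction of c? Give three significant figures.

β = 0.961

Leg 1: γ = 19.2; τ_1 = 321.4/19.20 = 16.74 μs.
Leg 2: γ = 1/√(1 − 0.844²) = 1/√0.2877 = 1.864; τ_2 = 261.6/1.864 = 140.3 μs.
Leg 3: speed unknown; τ_3 = 252.5/γ_3.
Total proper time: 16.74 + 140.3 + τ_3 = 226.9, so τ_3 = 226.9 − 157.0 = 69.85 μs.
γ_3 = 252.5/69.85 = 3.615; β = √(1 − 1/γ²) = √0.9235.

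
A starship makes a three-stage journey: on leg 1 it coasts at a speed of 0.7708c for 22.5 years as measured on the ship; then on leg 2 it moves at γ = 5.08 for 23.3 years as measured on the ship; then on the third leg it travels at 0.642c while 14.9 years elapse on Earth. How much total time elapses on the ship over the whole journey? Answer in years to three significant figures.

τ = 57.2 years

Leg 1: 22.5 years is already measured on the ship.
Leg 2: 23.3 years is already measured on the ship.
Leg 3: γ = 1/√(1 − 0.642²) = 1/√0.5878 = 1.304; τ_3 = 14.9/1.304 = 11.42 years.
Total: 22.50 + 23.30 + 11.42 years.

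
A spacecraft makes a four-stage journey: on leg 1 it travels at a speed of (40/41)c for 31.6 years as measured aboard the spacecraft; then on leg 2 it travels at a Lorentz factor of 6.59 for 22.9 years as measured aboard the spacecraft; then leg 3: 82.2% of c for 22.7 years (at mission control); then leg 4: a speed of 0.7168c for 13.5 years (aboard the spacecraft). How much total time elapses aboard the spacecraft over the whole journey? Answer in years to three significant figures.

Leg 1: 31.6 years is already measured aboard the spacecraft.
Leg 2: 22.9 years is already measured aboard the spacecraft.
Leg 3: β = 0.822; γ = 1/√(1 − 0.822²) = 1/√0.3243 = 1.756; τ_3 = 22.7/1.756 = 12.93 years.
Leg 4: 13.5 years is already measured aboard the spacecraft.
Total: 31.60 + 22.90 + 12.93 + 13.50 years.

τ = 80.9 years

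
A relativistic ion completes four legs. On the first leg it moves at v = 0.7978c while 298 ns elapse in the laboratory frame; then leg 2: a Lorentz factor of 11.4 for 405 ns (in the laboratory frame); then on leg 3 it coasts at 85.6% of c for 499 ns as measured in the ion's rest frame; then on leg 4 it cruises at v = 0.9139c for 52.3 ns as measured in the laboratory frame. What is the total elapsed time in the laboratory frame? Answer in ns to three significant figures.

Δt = 1720 ns

Leg 1: 298 ns is already measured in the laboratory frame.
Leg 2: 405 ns is already measured in the laboratory frame.
Leg 3: β = 0.856; γ = 1/√(1 − 0.856²) = 1/√0.2673 = 1.934; Δt_3 = 1.934 × 499 = 965.2 ns.
Leg 4: 52.3 ns is already measured in the laboratory frame.
Total: 298.0 + 405.0 + 965.2 + 52.30 ns.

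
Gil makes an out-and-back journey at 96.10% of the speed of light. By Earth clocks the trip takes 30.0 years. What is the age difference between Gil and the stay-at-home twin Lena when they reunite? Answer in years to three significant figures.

β = 0.9610; γ = 1/√(1 − 0.9610²) = 1/√0.07648 = 3.616
Gil's elapsed proper time: τ = 30.0/3.616 = 8.296 years.
Age gap = Δt − τ = 30.0 − 8.296 years.

Δt − τ = 21.7 years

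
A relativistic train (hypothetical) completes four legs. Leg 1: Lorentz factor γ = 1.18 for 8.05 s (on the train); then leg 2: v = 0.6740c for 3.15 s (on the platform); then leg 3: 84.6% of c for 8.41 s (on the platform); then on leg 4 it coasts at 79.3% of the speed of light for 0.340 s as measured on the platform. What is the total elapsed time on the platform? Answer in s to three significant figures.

Δt = 21.4 s

Leg 1: γ = 1.18; Δt_1 = 1.180 × 8.05 = 9.499 s.
Leg 2: 3.15 s is already measured on the platform.
Leg 3: 8.41 s is already measured on the platform.
Leg 4: 0.340 s is already measured on the platform.
Total: 9.499 + 3.150 + 8.410 + 0.3400 s.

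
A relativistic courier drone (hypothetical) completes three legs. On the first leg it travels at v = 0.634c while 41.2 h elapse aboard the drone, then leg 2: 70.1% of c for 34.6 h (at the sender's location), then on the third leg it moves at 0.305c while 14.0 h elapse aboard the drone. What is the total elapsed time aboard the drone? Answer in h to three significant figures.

Leg 1: 41.2 h is already measured aboard the drone.
Leg 2: β = 0.701; γ = 1/√(1 − 0.701²) = 1/√0.5086 = 1.402; τ_2 = 34.6/1.402 = 24.68 h.
Leg 3: 14.0 h is already measured aboard the drone.
Total: 41.20 + 24.68 + 14.00 h.

τ = 79.9 h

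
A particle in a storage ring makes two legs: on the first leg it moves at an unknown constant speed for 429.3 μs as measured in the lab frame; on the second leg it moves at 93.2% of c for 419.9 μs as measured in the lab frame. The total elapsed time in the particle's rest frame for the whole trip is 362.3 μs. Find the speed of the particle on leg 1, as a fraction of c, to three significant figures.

β = 0.872

Leg 1: speed unknown; τ_1 = 429.3/γ_1.
Leg 2: β = 0.932; γ = 1/√(1 − 0.932²) = 1/√0.1314 = 2.759; τ_2 = 419.9/2.759 = 152.2 μs.
Total proper time: τ_1 + 152.2 = 362.3, so τ_1 = 362.3 − 152.2 = 210.1 μs.
γ_1 = 429.3/210.1 = 2.043; β = √(1 − 1/γ²) = √0.7605.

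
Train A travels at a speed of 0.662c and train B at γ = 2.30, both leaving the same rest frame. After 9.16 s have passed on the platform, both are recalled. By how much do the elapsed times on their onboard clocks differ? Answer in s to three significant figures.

A: γ = 1/√(1 − 0.662²) = 1/√0.5618 = 1.334; τ_A = 9.16/1.334 = 6.865 s.
B: γ = 2.30; τ_B = 9.16/2.300 = 3.983 s.

|τ_A − τ_B| = 2.88 s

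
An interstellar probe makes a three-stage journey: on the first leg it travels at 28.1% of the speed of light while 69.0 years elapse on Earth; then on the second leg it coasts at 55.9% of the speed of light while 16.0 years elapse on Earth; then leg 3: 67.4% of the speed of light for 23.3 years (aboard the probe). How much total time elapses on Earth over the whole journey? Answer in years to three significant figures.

Leg 1: 69.0 years is already measured on Earth.
Leg 2: 16.0 years is already measured on Earth.
Leg 3: β = 0.674; γ = 1/√(1 − 0.674²) = 1/√0.5457 = 1.354; Δt_3 = 1.354 × 23.3 = 31.54 years.
Total: 69.00 + 16.00 + 31.54 years.

Δt = 117 years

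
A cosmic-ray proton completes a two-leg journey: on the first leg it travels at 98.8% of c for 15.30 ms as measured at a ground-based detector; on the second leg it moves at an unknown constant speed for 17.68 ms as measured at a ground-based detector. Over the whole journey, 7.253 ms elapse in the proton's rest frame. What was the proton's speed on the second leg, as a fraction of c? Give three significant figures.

Leg 1: β = 0.988; γ = 1/√(1 − 0.988²) = 1/√0.02386 = 6.474; τ_1 = 15.30/6.474 = 2.363 ms.
Leg 2: speed unknown; τ_2 = 17.68/γ_2.
Total proper time: 2.363 + τ_2 = 7.253, so τ_2 = 7.253 − 2.363 = 4.890 ms.
γ_2 = 17.68/4.890 = 3.616; β = √(1 − 1/γ²) = √0.9235.

β = 0.961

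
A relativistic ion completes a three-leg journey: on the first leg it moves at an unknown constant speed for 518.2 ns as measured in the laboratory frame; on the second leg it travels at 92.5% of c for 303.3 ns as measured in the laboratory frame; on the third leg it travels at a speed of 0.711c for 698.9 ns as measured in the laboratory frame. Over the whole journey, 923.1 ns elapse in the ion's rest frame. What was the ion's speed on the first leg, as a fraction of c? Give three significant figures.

β = 0.792

Leg 1: speed unknown; τ_1 = 518.2/γ_1.
Leg 2: β = 0.925; γ = 1/√(1 − 0.925²) = 1/√0.1444 = 2.632; τ_2 = 303.3/2.632 = 115.2 ns.
Leg 3: γ = 1/√(1 − 0.711²) = 1/√0.4945 = 1.422; τ_3 = 698.9/1.422 = 491.5 ns.
Total proper time: τ_1 + 115.2 + 491.5 = 923.1, so τ_1 = 923.1 − 606.7 = 316.4 ns.
γ_1 = 518.2/316.4 = 1.638; β = √(1 − 1/γ²) = √0.6272.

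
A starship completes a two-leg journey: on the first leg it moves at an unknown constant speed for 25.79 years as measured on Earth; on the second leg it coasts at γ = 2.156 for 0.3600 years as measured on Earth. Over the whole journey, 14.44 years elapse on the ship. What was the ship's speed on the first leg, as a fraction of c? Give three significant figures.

Leg 1: speed unknown; τ_1 = 25.79/γ_1.
Leg 2: γ = 2.156; τ_2 = 0.3600/2.156 = 0.1670 years.
Total proper time: τ_1 + 0.1670 = 14.44, so τ_1 = 14.44 − 0.1670 = 14.27 years.
γ_1 = 25.79/14.27 = 1.807; β = √(1 − 1/γ²) = √0.6937.

β = 0.833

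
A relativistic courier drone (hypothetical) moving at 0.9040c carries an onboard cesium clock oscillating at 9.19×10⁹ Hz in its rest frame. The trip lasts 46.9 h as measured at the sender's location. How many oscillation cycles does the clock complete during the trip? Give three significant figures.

γ = 1/√(1 − 0.9040²) = 1/√0.1828 = 2.339
The oscillator's own cycle count is N = f × τ where τ is the proper time aboard the drone. τ = Δt/γ = 46.9/2.339 = 20.05 h = 7.218×10⁴ s.
N = 9.19×10⁹ × 7.218×10⁴ = 6.634×10¹⁴.

N = 6.63×10¹⁴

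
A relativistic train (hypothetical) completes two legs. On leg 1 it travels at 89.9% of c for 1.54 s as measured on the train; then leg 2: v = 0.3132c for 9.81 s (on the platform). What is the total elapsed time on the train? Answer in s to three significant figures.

τ = 10.9 s

Leg 1: 1.54 s is already measured on the train.
Leg 2: γ = 1/√(1 − 0.3132²) = 1/√0.9019 = 1.053; τ_2 = 9.81/1.053 = 9.316 s.
Total: 1.540 + 9.316 s.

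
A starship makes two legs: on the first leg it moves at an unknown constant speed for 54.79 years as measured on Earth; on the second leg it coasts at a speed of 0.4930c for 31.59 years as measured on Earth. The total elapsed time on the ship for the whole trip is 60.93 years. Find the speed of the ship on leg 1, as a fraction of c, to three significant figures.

β = 0.792

Leg 1: speed unknown; τ_1 = 54.79/γ_1.
Leg 2: γ = 1/√(1 − 0.4930²) = 1/√0.7570 = 1.149; τ_2 = 31.59/1.149 = 27.48 years.
Total proper time: τ_1 + 27.48 = 60.93, so τ_1 = 60.93 − 27.48 = 33.45 years.
γ_1 = 54.79/33.45 = 1.638; β = √(1 − 1/γ²) = √0.6274.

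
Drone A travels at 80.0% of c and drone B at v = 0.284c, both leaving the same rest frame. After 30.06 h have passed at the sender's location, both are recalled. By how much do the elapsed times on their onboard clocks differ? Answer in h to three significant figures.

A: β = 0.800; γ = 1/√(1 − 0.800²) = 1/√0.3600 = 1.667; τ_A = 30.06/1.667 = 18.04 h.
B: γ = 1/√(1 − 0.284²) = 1/√0.9193 = 1.043; τ_B = 30.06/1.043 = 28.82 h.

|τ_A − τ_B| = 10.8 h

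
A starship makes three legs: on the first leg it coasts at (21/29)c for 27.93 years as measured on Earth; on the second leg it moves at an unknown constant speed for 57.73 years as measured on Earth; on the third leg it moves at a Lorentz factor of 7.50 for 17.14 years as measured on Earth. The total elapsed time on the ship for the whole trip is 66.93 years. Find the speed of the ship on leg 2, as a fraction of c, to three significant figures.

β = 0.618

Leg 1: γ = 1/√(1 − (21/29)²) = 29/20 = 1.450; τ_1 = 27.93/1.450 = 19.26 years.
Leg 2: speed unknown; τ_2 = 57.73/γ_2.
Leg 3: γ = 7.50; τ_3 = 17.14/7.500 = 2.285 years.
Total proper time: 19.26 + τ_2 + 2.285 = 66.93, so τ_2 = 66.93 − 21.55 = 45.38 years.
γ_2 = 57.73/45.38 = 1.272; β = √(1 − 1/γ²) = √0.3820.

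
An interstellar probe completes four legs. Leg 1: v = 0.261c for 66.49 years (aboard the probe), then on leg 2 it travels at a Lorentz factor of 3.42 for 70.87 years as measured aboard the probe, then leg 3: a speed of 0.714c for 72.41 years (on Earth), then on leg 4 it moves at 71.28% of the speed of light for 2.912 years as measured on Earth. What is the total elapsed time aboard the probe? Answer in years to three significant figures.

Leg 1: 66.49 years is already measured aboard the probe.
Leg 2: 70.87 years is already measured aboard the probe.
Leg 3: γ = 1/√(1 − 0.714²) = 1/√0.4902 = 1.428; τ_3 = 72.41/1.428 = 50.70 years.
Leg 4: β = 0.7128; γ = 1/√(1 − 0.7128²) = 1/√0.4919 = 1.426; τ_4 = 2.912/1.426 = 2.042 years.
Total: 66.49 + 70.87 + 50.70 + 2.042 years.

τ = 190 years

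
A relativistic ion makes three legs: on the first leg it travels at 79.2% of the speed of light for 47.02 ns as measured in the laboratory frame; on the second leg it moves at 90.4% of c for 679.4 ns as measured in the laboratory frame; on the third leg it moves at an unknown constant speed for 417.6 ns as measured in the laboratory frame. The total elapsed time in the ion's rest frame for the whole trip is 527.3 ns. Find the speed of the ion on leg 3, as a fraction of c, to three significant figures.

Leg 1: β = 0.792; γ = 1/√(1 − 0.792²) = 1/√0.3727 = 1.638; τ_1 = 47.02/1.638 = 28.71 ns.
Leg 2: β = 0.904; γ = 1/√(1 − 0.904²) = 1/√0.1828 = 2.339; τ_2 = 679.4/2.339 = 290.5 ns.
Leg 3: speed unknown; τ_3 = 417.6/γ_3.
Total proper time: 28.71 + 290.5 + τ_3 = 527.3, so τ_3 = 527.3 − 319.2 = 208.1 ns.
γ_3 = 417.6/208.1 = 2.006; β = √(1 − 1/γ²) = √0.7516.

β = 0.867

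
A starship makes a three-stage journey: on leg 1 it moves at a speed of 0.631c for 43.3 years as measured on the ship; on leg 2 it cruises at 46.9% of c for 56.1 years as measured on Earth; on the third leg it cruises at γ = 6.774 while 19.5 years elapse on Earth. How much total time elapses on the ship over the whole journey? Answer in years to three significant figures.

Leg 1: 43.3 years is already measured on the ship.
Leg 2: β = 0.469; γ = 1/√(1 − 0.469²) = 1/√0.7800 = 1.132; τ_2 = 56.1/1.132 = 49.55 years.
Leg 3: γ = 6.774; τ_3 = 19.5/6.774 = 2.879 years.
Total: 43.30 + 49.55 + 2.879 years.

τ = 95.7 years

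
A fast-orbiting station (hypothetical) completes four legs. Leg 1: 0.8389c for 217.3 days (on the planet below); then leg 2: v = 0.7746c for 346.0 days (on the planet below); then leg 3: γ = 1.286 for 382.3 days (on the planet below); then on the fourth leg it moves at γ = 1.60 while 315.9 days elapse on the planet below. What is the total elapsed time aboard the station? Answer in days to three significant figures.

Leg 1: γ = 1/√(1 − 0.8389²) = 1/√0.2962 = 1.837; τ_1 = 217.3/1.837 = 118.3 days.
Leg 2: γ = 1/√(1 − 0.7746²) = 1/√0.4000 = 1.581; τ_2 = 346.0/1.581 = 218.8 days.
Leg 3: γ = 1.286; τ_3 = 382.3/1.286 = 297.3 days.
Leg 4: γ = 1.60; τ_4 = 315.9/1.600 = 197.4 days.
Total: 118.3 + 218.8 + 297.3 + 197.4 days.

τ = 832 days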